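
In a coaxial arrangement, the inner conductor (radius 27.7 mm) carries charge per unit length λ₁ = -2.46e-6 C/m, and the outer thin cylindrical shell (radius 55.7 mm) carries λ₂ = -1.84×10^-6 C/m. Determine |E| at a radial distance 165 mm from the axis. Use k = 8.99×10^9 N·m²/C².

By cylindrical symmetry E is radial; use a coaxial Gaussian cylinder of radius 165 mm and length L (r > 55.7 mm, enclosing both).
λ_enc = λ₁ + λ₂ = (-2.46e-6) + (-1.84×10^-6) = -4.30×10^-6 C/m.
Applying ∮E·dA = Q_enc/ε₀ with the end caps contributing no flux:
E = 2k|λ_enc|/r = 2(8.99×10^9)(4.30×10^-6)/(0.165) = 4.69×10^5 N/C.

|E| = 4.69×10^5 N/C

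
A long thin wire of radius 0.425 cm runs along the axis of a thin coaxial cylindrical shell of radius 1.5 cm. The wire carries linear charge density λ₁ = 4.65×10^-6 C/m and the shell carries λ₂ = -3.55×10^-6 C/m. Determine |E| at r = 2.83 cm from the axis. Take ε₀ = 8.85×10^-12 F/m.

E ≈ 6.99×10^5 V/m

Choose a coaxial cylinder of radius r = 2.83 cm (arbitrary length L) as the Gaussian surface (r > 1.5 cm, enclosing both).
λ_enc = λ₁ + λ₂ = (4.65e-6) + (-3.55×10^-6) = 1.10×10^-6 C/m.
Applying ∮E·dA = Q_enc/ε₀ with the end caps contributing no flux:
E = |λ_enc|/(2πε₀r) = (1.10e-6)/(2π·8.85×10^-12·0.0283) = 6.99×10^5 N/C.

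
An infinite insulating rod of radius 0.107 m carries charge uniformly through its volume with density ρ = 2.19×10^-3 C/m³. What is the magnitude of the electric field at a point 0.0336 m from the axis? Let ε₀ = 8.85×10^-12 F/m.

By cylindrical symmetry E is radial; use a coaxial Gaussian cylinder of radius 0.0336 m and length L (r < R).
Charge inside radius r per length L is ρ·πr²·L, so λ_enc = ρπr² = 7.767×10^-6 C/m.
Applying ∮E·dA = Q_enc/ε₀ with the end caps contributing no flux:
E = |λ_enc|/(2πε₀r) = (7.767e-6)/(2π·8.85×10^-12·0.0336) = 4.16e6 N/C.

|E| ≈ 4.16e6 V/m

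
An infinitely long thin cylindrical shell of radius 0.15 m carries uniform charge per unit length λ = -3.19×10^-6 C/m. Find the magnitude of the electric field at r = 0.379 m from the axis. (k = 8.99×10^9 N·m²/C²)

By cylindrical symmetry E is radial; use a coaxial Gaussian cylinder of radius 0.379 m and length L (r > 0.15 m).
The full line charge is enclosed: λ_enc = -3.19×10^-6 C/m.
Since E is radial and uniform over the curved surface, Φ = E·2πrL = Q_enc/ε₀ = λ_enc L/ε₀.
E = 2k|λ_enc|/r = 2(8.99×10^9)(3.19×10^-6)/(0.379) = 1.51×10^5 N/C.

E = 1.51×10^5 N/C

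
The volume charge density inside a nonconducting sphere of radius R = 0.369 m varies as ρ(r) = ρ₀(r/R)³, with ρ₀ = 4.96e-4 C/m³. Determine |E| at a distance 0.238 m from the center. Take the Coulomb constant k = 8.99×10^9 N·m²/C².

Use a concentric Gaussian sphere at r = 0.238 m (r < R).
Q_enc = ∫₀^r ρ(r')·4πr'² dr' = (4πρ₀/R³) ∫₀^r r'^5 dr' = 4πρ₀ r^6/(6·R³) = 3.758e-6 C.
By Gauss's law, ∮E·dA = E·4πr² = Q_enc/ε₀.
E = k|Q_enc|/r² = (8.99×10^9)(3.758×10^-6)/(0.238)² = 5.96×10^5 N/C.

|E| = 5.96e5 V/m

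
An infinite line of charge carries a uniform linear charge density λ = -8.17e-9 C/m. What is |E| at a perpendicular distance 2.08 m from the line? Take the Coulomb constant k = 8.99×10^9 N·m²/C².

Take a coaxial cylindrical Gaussian surface of radius r = 2.08 m and length L.
Q_enc = λL, so λ_enc = -8.17×10^-9 C/m.
Gauss's law: E·2πrL = λ_enc L/ε₀.
E = 2k|λ_enc|/r = 2(8.99×10^9)(8.17e-9)/(2.08) = 70.6 N/C.

E ≈ 70.6 V/m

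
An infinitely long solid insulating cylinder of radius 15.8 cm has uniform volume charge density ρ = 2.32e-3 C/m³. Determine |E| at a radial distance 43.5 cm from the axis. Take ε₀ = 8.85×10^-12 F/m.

By cylindrical symmetry E is radial; use a coaxial Gaussian cylinder of radius 43.5 cm and length L (r > 15.8 cm, full cross-section enclosed).
λ_enc = ρ·πR² = (2.32×10^-3)π(0.158)² = 1.819×10^-4 C/m.
By Gauss's law (flux through the curved wall only), E·2πrL = λ_enc L/ε₀.
E = |λ_enc|/(2πε₀r) = (1.819e-4)/(2π·8.85×10^-12·0.435) = 7.52e6 N/C.

7.52×10^6 N/C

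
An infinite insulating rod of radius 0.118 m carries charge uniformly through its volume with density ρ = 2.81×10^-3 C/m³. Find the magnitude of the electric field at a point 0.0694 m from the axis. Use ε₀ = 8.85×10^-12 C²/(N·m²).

|E| = 1.10×10^7 N/C

Take a coaxial cylindrical Gaussian surface of radius r = 0.0694 m and length L (r < R).
Charge inside radius r per length L is ρ·πr²·L, so λ_enc = ρπr² = 4.252×10^-5 C/m.
Applying ∮E·dA = Q_enc/ε₀ with the end caps contributing no flux:
E = |λ_enc|/(2πε₀r) = (4.252×10^-5)/(2π·8.85×10^-12·0.0694) = 1.10×10^7 N/C.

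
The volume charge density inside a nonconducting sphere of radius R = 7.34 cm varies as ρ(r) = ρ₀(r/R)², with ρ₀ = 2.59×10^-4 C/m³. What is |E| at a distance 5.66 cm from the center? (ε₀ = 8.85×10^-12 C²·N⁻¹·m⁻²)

|E| = 1.97×10^5 V/m

By spherical symmetry E is radial; choose a Gaussian sphere of radius r = 5.66 cm (r < R).
Q_enc = ∫₀^r ρ(r')·4πr'² dr' = (4πρ₀/R²) ∫₀^r r'^4 dr' = 4πρ₀ r^5/(5·R²) = 7.018×10^-8 C.
Since E is radial and uniform over the Gaussian sphere, Φ = E·4πr² = Q_enc/ε₀.
E = |Q_enc|/(4πε₀r²) = (7.018×10^-8)/(4π·8.85×10^-12·(0.0566)²) = 1.97×10^5 N/C.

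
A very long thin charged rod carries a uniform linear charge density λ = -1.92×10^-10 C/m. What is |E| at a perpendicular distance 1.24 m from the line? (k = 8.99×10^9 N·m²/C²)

Coaxial Gaussian cylinder, radius r = 1.24 m, length L.
Q_enc = λL, so λ_enc = -1.92e-10 C/m.
Gauss's law: E·2πrL = λ_enc L/ε₀.
E = 2k|λ_enc|/r = 2(8.99×10^9)(1.92e-10)/(1.24) = 2.78 N/C.

E ≈ 2.78 V/m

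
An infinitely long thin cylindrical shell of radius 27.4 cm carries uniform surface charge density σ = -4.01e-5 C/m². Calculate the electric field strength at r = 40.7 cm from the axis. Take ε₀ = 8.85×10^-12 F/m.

By cylindrical symmetry E is radial; use a coaxial Gaussian cylinder of radius 40.7 cm and length L (r > 27.4 cm).
The whole shell is enclosed: λ_enc = σ·2πR = (-4.01e-5)·2π·(0.274) = -6.904×10^-5 C/m.
Gauss's law: E·2πrL = λ_enc L/ε₀.
E = |λ_enc|/(2πε₀r) = (6.904e-5)/(2π·8.85×10^-12·0.407) = 3.05×10^6 N/C.

3.05×10^6 N/C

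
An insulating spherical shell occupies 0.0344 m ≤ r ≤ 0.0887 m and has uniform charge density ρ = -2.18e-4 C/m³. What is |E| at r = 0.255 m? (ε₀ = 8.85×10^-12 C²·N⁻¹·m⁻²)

|E| ≈ 8.30e4 N/C

Use a concentric Gaussian sphere at r = 0.255 m (r > 0.0887 m, enclosing the whole shell).
Q_enc = ρ·(4π/3)(b³ − a³) = (-2.18×10^-4)·(4π/3)·((0.0887)³ − (0.0344)³) = -6.001×10^-7 C.
Gauss's law: E·4πr² = Q_enc/ε₀.
E = |Q_enc|/(4πε₀r²) = (6.001e-7)/(4π·8.85×10^-12·(0.255)²) = 8.30×10^4 N/C.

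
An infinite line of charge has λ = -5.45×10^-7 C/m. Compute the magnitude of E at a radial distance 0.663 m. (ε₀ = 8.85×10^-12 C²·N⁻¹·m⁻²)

Coaxial Gaussian cylinder, radius r = 0.663 m, length L.
Q_enc = λL, so λ_enc = -5.45×10^-7 C/m.
Since E is radial and uniform over the curved surface, Φ = E·2πrL = Q_enc/ε₀ = λ_enc L/ε₀.
E = |λ_enc|/(2πε₀r) = (5.45×10^-7)/(2π·8.85×10^-12·0.663) = 1.48×10^4 N/C.

|E| = 1.48×10^4 N/C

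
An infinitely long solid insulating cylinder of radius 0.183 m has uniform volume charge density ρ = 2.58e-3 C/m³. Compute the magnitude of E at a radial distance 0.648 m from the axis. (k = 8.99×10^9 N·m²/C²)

E ≈ 7.53×10^6 N/C

Choose a coaxial cylinder of radius r = 0.648 m (arbitrary length L) as the Gaussian surface (r > 0.183 m, full cross-section enclosed).
λ_enc = ρ·πR² = (2.58×10^-3)π(0.183)² = 2.714×10^-4 C/m.
Since E is radial and uniform over the curved surface, Φ = E·2πrL = Q_enc/ε₀ = λ_enc L/ε₀.
E = 2k|λ_enc|/r = 2(8.99×10^9)(2.714e-4)/(0.648) = 7.53×10^6 N/C.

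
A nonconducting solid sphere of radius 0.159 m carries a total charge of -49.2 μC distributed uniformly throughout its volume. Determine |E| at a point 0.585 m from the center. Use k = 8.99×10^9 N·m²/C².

Symmetry ⇒ E = E(r) r̂. Gaussian sphere of radius r = 0.585 m (r > R, so the entire charge is enclosed).
Q_enc = -49.2 μC = -4.92×10^-5 C.
Since E is radial and uniform over the Gaussian sphere, Φ = E·4πr² = Q_enc/ε₀.
E = k|Q_enc|/r² = (8.99×10^9)(4.92×10^-5)/(0.585)² = 1.29e6 N/C.

1.29×10^6 N/C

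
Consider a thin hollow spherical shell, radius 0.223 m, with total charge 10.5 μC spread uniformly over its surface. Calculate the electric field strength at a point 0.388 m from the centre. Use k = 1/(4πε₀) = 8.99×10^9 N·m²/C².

By spherical symmetry E is radial; choose a Gaussian sphere of radius r = 0.388 m (r > 0.223 m).
The entire shell is enclosed: Q_enc = 1.05×10^-5 C.
Since E is radial and uniform over the Gaussian sphere, Φ = E·4πr² = Q_enc/ε₀.
E = k|Q_enc|/r² = (8.99×10^9)(1.05×10^-5)/(0.388)² = 6.27×10^5 N/C.

E = 6.27×10^5 N/C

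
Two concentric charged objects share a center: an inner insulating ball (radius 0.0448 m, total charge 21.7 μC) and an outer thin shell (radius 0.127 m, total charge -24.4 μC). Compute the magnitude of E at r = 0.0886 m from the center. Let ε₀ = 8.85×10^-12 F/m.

Use a concentric Gaussian sphere at r = 0.0886 m (between the bodies, 0.0448 m < r < 0.127 m).
The shell at 0.127 m lies outside the Gaussian surface, so Q_enc = 21.7 μC = 2.17×10^-5 C.
By Gauss's law, ∮E·dA = E·4πr² = Q_enc/ε₀.
E = |Q_enc|/(4πε₀r²) = (2.17×10^-5)/(4π·8.85×10^-12·(0.0886)²) = 2.49×10^7 N/C.

|E| ≈ 2.49×10^7 V/m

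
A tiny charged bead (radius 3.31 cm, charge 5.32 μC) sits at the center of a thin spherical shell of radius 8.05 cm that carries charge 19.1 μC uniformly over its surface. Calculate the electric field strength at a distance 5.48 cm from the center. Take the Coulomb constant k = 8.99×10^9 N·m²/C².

|E| = 1.59e7 V/m

By spherical symmetry E is radial; choose a Gaussian sphere of radius r = 5.48 cm (between the bodies, 3.31 cm < r < 8.05 cm).
Only the inner charge is enclosed; the outer shell contributes nothing inside itself. Q_enc = 5.32 μC = 5.32e-6 C.
Gauss's law: E·4πr² = Q_enc/ε₀.
E = k|Q_enc|/r² = (8.99×10^9)(5.32×10^-6)/(0.0548)² = 1.59×10^7 N/C.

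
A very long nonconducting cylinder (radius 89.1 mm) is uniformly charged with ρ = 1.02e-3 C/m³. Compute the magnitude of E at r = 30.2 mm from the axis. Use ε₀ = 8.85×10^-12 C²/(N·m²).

|E| = 1.74e6 N/C

Take a coaxial cylindrical Gaussian surface of radius r = 30.2 mm and length L (r < R).
Charge inside radius r per length L is ρ·πr²·L, so λ_enc = ρπr² = 2.923e-6 C/m.
Gauss's law: E·2πrL = λ_enc L/ε₀.
E = |λ_enc|/(2πε₀r) = (2.923e-6)/(2π·8.85×10^-12·0.0302) = 1.74e6 N/C.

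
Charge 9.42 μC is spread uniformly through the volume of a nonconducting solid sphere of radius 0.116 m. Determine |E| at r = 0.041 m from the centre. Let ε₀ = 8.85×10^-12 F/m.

Symmetry ⇒ E = E(r) r̂. Gaussian sphere of radius r = 0.041 m (r < R).
Only the charge within r is enclosed: Q_enc = Q·(r/R)³ = (9.42 μC)·(0.041 m/0.116 m)³ = 4.159×10^-7 C.
Gauss's law: E·4πr² = Q_enc/ε₀.
E = |Q_enc|/(4πε₀r²) = (4.159e-7)/(4π·8.85×10^-12·(0.041)²) = 2.22e6 N/C.

2.22×10^6 N/C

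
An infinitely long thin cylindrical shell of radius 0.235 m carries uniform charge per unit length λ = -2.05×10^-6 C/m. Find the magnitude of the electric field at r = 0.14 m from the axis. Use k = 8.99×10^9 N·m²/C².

|E| = 0 N/C

By cylindrical symmetry E is radial; use a coaxial Gaussian cylinder of radius 0.14 m and length L (r < 0.235 m, inside the shell).
No charge is enclosed, so Gauss's law gives E·2πrL = 0 ⇒ E = 0.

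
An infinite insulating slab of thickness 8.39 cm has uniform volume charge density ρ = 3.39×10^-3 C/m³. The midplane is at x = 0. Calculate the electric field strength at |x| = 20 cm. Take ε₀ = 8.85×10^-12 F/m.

|E| ≈ 1.61×10^7 N/C

The point |x| = 20 cm lies outside the slab (half-thickness 0.04195 m). A symmetric pillbox spanning the full slab encloses Q_enc = ρ·d·A.
Flux = 2EA ⇒ E = |ρ|d/(2ε₀), independent of distance outside.
E = (3.39×10^-3)(0.0839)/(2·8.85×10^-12) = 1.61e7 N/C.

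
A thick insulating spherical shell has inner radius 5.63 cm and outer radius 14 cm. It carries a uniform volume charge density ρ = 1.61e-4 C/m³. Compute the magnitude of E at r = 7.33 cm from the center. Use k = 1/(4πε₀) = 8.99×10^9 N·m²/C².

Symmetry ⇒ E = E(r) r̂. Gaussian sphere of radius r = 7.33 cm (within the shell material, 5.63 cm < r < 14 cm).
Enclosed charge is the volume from a to r: Q_enc = (4π/3)ρ(r³ − a³) = 1.453e-7 C.
Applying ∮E·dA = Q_enc/ε₀ with Φ = E(4πr²):
E = k|Q_enc|/r² = (8.99×10^9)(1.453×10^-7)/(0.0733)² = 2.43×10^5 N/C.

|E| ≈ 2.43×10^5 N/C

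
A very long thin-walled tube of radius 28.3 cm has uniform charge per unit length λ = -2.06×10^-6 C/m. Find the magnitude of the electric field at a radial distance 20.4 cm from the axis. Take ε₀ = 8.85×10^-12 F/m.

E = 0

Choose a coaxial cylinder of radius r = 20.4 cm (arbitrary length L) as the Gaussian surface (r < 28.3 cm, inside the shell).
No charge is enclosed, so Gauss's law gives E·2πrL = 0 ⇒ E = 0.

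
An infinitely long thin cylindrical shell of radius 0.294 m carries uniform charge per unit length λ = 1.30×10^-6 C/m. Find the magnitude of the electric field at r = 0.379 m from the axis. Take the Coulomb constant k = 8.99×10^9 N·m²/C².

|E| ≈ 6.17×10^4 N/C

Choose a coaxial cylinder of radius r = 0.379 m (arbitrary length L) as the Gaussian surface (r > 0.294 m).
The full line charge is enclosed: λ_enc = 1.30e-6 C/m.
Gauss's law: E·2πrL = λ_enc L/ε₀.
E = 2k|λ_enc|/r = 2(8.99×10^9)(1.30×10^-6)/(0.379) = 6.17×10^4 N/C.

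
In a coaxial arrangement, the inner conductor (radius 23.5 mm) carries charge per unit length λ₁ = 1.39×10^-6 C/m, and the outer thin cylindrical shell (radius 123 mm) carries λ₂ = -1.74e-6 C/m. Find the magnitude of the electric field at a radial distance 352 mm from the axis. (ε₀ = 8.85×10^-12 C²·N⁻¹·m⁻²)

By cylindrical symmetry E is radial; use a coaxial Gaussian cylinder of radius 352 mm and length L (r > 123 mm, enclosing both).
λ_enc = λ₁ + λ₂ = (1.39e-6) + (-1.74×10^-6) = -3.50e-7 C/m.
Applying ∮E·dA = Q_enc/ε₀ with the end caps contributing no flux:
E = |λ_enc|/(2πε₀r) = (3.50×10^-7)/(2π·8.85×10^-12·0.352) = 1.79×10^4 N/C.

|E| ≈ 1.79×10^4 N/C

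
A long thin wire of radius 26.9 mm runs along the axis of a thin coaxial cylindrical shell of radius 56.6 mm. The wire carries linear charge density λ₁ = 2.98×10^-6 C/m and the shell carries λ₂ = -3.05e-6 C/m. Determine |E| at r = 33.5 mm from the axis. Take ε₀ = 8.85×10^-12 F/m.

|E| ≈ 1.60×10^6 N/C

Coaxial Gaussian cylinder, radius r = 33.5 mm, length L (between the conductors, 26.9 mm < r < 56.6 mm).
The shell at 56.6 mm lies outside the Gaussian surface, so λ_enc = λ₁ = 2.98×10^-6 C/m.
Since E is radial and uniform over the curved surface, Φ = E·2πrL = Q_enc/ε₀ = λ_enc L/ε₀.
E = |λ_enc|/(2πε₀r) = (2.98e-6)/(2π·8.85×10^-12·0.0335) = 1.60×10^6 N/C.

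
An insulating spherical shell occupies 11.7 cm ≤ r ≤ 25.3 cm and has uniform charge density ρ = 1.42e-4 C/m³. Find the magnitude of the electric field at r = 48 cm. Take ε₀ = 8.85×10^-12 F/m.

E = 3.39e5 N/C

Symmetry ⇒ E = E(r) r̂. Gaussian sphere of radius r = 48 cm (r > 25.3 cm, enclosing the whole shell).
Q_enc = ρ·(4π/3)(b³ − a³) = (1.42e-4)·(4π/3)·((0.253)³ − (0.117)³) = 8.68×10^-6 C.
Since E is radial and uniform over the Gaussian sphere, Φ = E·4πr² = Q_enc/ε₀.
E = |Q_enc|/(4πε₀r²) = (8.68e-6)/(4π·8.85×10^-12·(0.48)²) = 3.39e5 N/C.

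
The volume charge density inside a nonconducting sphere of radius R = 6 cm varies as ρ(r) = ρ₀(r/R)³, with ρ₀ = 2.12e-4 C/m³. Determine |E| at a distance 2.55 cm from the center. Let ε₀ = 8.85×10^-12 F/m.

Take a concentric spherical Gaussian surface of radius r = 2.55 cm (r < R).
Integrate the density: Q_enc = 4π ∫₀^r ρ₀(r'/R)^3 r'² dr' = 4πρ₀ r^6/(6·R³) = 5.652×10^-10 C.
Gauss's law: E·4πr² = Q_enc/ε₀.
E = |Q_enc|/(4πε₀r²) = (5.652e-10)/(4π·8.85×10^-12·(0.0255)²) = 7.82×10^3 N/C.

|E| = 7.82×10^3 N/C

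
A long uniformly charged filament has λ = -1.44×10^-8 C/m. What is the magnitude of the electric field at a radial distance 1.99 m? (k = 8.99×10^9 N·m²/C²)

E ≈ 130 N/C

Coaxial Gaussian cylinder, radius r = 1.99 m, length L.
Q_enc = λL, so λ_enc = -1.44e-8 C/m.
By Gauss's law (flux through the curved wall only), E·2πrL = λ_enc L/ε₀.
E = 2k|λ_enc|/r = 2(8.99×10^9)(1.44×10^-8)/(1.99) = 130 N/C.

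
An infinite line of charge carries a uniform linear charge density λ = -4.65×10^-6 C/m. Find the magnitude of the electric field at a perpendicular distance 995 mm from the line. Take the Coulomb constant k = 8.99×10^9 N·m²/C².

|E| ≈ 8.40×10^4 V/m

Choose a coaxial cylinder of radius r = 995 mm (arbitrary length L) as the Gaussian surface.
Q_enc = λL, so λ_enc = -4.65e-6 C/m.
Applying ∮E·dA = Q_enc/ε₀ with the end caps contributing no flux:
E = 2k|λ_enc|/r = 2(8.99×10^9)(4.65e-6)/(0.995) = 8.40×10^4 N/C.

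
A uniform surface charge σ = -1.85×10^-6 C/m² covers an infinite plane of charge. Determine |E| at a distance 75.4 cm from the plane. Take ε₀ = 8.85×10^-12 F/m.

The symmetry is planar: E is normal to the sheet and the same magnitude on both sides. Take a pillbox straddling the sheet with end-cap area A.
Only the two end caps contribute flux: Φ = 2EA. With Q_enc = σA, Gauss's law gives E = |σ|/(2ε₀).
E = |σ|/(2ε₀) = (1.85×10^-6)/(2·8.85×10^-12) = 1.05×10^5 N/C.

|E| ≈ 1.05×10^5 V/m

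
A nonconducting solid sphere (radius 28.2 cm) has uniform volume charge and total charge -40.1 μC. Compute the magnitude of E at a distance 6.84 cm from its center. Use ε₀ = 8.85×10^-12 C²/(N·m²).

Use a concentric Gaussian sphere at r = 6.84 cm (r < R).
For a uniform sphere the enclosed fraction is (r/R)³, so Q_enc = (-40.1 μC)(0.0684/0.282)³ = -5.722e-7 C.
Since E is radial and uniform over the Gaussian sphere, Φ = E·4πr² = Q_enc/ε₀.
E = |Q_enc|/(4πε₀r²) = (5.722×10^-7)/(4π·8.85×10^-12·(0.0684)²) = 1.10e6 N/C.

|E| = 1.10×10^6 N/C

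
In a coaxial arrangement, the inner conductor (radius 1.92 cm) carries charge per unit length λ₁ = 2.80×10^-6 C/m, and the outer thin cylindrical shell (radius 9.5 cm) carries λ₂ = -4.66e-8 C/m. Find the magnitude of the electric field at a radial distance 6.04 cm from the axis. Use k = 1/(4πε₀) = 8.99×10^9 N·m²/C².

8.34×10^5 N/C

Coaxial Gaussian cylinder, radius r = 6.04 cm, length L (between the conductors, 1.92 cm < r < 9.5 cm).
Only the inner wire is enclosed; the outer shell contributes nothing inside itself. λ_enc = λ₁ = 2.80×10^-6 C/m.
Since E is radial and uniform over the curved surface, Φ = E·2πrL = Q_enc/ε₀ = λ_enc L/ε₀.
E = 2k|λ_enc|/r = 2(8.99×10^9)(2.80e-6)/(0.0604) = 8.34×10^5 N/C.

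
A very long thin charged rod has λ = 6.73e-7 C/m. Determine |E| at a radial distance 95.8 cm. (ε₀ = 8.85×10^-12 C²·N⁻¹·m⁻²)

Choose a coaxial cylinder of radius r = 95.8 cm (arbitrary length L) as the Gaussian surface.
Q_enc = λL, so λ_enc = 6.73×10^-7 C/m.
By Gauss's law (flux through the curved wall only), E·2πrL = λ_enc L/ε₀.
E = |λ_enc|/(2πε₀r) = (6.73×10^-7)/(2π·8.85×10^-12·0.958) = 1.26e4 N/C.

1.26e4 V/m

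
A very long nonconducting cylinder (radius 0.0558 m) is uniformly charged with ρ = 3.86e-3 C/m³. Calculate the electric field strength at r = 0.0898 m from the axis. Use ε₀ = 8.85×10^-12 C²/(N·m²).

7.56×10^6 N/C

Coaxial Gaussian cylinder, radius r = 0.0898 m, length L (r > 0.0558 m, full cross-section enclosed).
λ_enc = ρ·πR² = (3.86e-3)π(0.0558)² = 3.776e-5 C/m.
Since E is radial and uniform over the curved surface, Φ = E·2πrL = Q_enc/ε₀ = λ_enc L/ε₀.
E = |λ_enc|/(2πε₀r) = (3.776e-5)/(2π·8.85×10^-12·0.0898) = 7.56e6 N/C.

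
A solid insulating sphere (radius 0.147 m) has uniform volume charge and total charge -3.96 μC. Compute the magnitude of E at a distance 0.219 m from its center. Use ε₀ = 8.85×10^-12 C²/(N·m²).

Use a concentric Gaussian sphere at r = 0.219 m (r > R, so the entire charge is enclosed).
Q_enc = -3.96 μC = -3.96×10^-6 C.
Since E is radial and uniform over the Gaussian sphere, Φ = E·4πr² = Q_enc/ε₀.
E = |Q_enc|/(4πε₀r²) = (3.96e-6)/(4π·8.85×10^-12·(0.219)²) = 7.42×10^5 N/C.

|E| = 7.42×10^5 N/C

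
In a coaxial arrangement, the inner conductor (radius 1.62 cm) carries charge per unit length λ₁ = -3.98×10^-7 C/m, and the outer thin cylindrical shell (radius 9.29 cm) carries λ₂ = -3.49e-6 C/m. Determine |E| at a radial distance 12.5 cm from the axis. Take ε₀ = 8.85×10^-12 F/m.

Coaxial Gaussian cylinder, radius r = 12.5 cm, length L (r > 9.29 cm, enclosing both).
λ_enc = λ₁ + λ₂ = (-3.98×10^-7) + (-3.49e-6) = -3.888×10^-6 C/m.
Applying ∮E·dA = Q_enc/ε₀ with the end caps contributing no flux:
E = |λ_enc|/(2πε₀r) = (3.888×10^-6)/(2π·8.85×10^-12·0.125) = 5.59×10^5 N/C.

|E| = 5.59e5 V/m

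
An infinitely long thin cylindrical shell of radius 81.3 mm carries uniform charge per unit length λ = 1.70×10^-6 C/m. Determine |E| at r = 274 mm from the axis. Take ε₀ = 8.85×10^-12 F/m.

Take a coaxial cylindrical Gaussian surface of radius r = 274 mm and length L (r > 81.3 mm).
The full line charge is enclosed: λ_enc = 1.70×10^-6 C/m.
Applying ∮E·dA = Q_enc/ε₀ with the end caps contributing no flux:
E = |λ_enc|/(2πε₀r) = (1.70×10^-6)/(2π·8.85×10^-12·0.274) = 1.12×10^5 N/C.

1.12×10^5 N/C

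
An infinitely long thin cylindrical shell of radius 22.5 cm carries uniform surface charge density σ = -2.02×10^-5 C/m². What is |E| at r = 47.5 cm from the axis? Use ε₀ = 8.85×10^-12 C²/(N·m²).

|E| = 1.08×10^6 N/C

Choose a coaxial cylinder of radius r = 47.5 cm (arbitrary length L) as the Gaussian surface (r > 22.5 cm).
The whole shell is enclosed: λ_enc = σ·2πR = (-2.02×10^-5)·2π·(0.225) = -2.856×10^-5 C/m.
By Gauss's law (flux through the curved wall only), E·2πrL = λ_enc L/ε₀.
E = |λ_enc|/(2πε₀r) = (2.856e-5)/(2π·8.85×10^-12·0.475) = 1.08e6 N/C.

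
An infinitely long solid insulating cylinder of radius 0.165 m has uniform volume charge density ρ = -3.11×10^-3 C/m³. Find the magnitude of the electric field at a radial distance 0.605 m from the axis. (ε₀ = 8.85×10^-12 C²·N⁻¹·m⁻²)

|E| ≈ 7.91×10^6 N/C

Coaxial Gaussian cylinder, radius r = 0.605 m, length L (r > 0.165 m, full cross-section enclosed).
λ_enc = ρ·πR² = (-3.11×10^-3)π(0.165)² = -2.66×10^-4 C/m.
By Gauss's law (flux through the curved wall only), E·2πrL = λ_enc L/ε₀.
E = |λ_enc|/(2πε₀r) = (2.66×10^-4)/(2π·8.85×10^-12·0.605) = 7.91×10^6 N/C.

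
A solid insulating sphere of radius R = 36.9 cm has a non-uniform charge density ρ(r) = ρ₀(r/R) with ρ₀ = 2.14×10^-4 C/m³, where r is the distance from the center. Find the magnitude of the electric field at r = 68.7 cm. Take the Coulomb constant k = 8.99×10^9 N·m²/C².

Take a concentric spherical Gaussian surface of radius r = 68.7 cm (r > R, all charge enclosed).
Q_enc = 4π ∫₀^R ρ₀(r'/R)^1 r'² dr' = 4πρ₀R³/4 = 3.378×10^-5 C.
Since E is radial and uniform over the Gaussian sphere, Φ = E·4πr² = Q_enc/ε₀.
E = k|Q_enc|/r² = (8.99×10^9)(3.378×10^-5)/(0.687)² = 6.43e5 N/C.

6.43×10^5 N/C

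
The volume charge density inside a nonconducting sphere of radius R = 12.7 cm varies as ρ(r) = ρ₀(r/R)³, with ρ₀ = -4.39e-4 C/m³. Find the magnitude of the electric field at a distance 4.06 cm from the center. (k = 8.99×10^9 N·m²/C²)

E ≈ 1.10×10^4 N/C

Take a concentric spherical Gaussian surface of radius r = 4.06 cm (r < R).
Integrate the density: Q_enc = 4π ∫₀^r ρ₀(r'/R)^3 r'² dr' = 4πρ₀ r^6/(6·R³) = -2.01×10^-9 C.
By Gauss's law, ∮E·dA = E·4πr² = Q_enc/ε₀.
E = k|Q_enc|/r² = (8.99×10^9)(2.01×10^-9)/(0.0406)² = 1.10×10^4 N/C.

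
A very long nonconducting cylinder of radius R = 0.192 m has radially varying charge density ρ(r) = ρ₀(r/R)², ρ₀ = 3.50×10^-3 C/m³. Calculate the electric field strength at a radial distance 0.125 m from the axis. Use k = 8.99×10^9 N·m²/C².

Take a coaxial cylindrical Gaussian surface of radius r = 0.125 m and length L (r < R).
Integrating ρ over the cross-section to radius r: λ_enc = (2πρ₀/R²) ∫₀^r r'^3 dr' = 2πρ₀ r^4/(4·R²) = 3.641×10^-5 C/m.
Since E is radial and uniform over the curved surface, Φ = E·2πrL = Q_enc/ε₀ = λ_enc L/ε₀.
E = 2k|λ_enc|/r = 2(8.99×10^9)(3.641×10^-5)/(0.125) = 5.24×10^6 N/C.

E ≈ 5.24×10^6 N/C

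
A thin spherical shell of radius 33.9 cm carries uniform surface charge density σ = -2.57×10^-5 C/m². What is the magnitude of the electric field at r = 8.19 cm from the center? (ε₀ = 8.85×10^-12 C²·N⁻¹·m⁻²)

|E| = 0 N/C

Symmetry ⇒ E = E(r) r̂. Gaussian sphere of radius r = 8.19 cm (inside the shell, r < 33.9 cm).
All the charge is outside the Gaussian surface: Q_enc = 0, hence E = 0 everywhere inside the shell.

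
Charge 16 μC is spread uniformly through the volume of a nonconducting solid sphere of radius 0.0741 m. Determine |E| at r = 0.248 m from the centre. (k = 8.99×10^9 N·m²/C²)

Use a concentric Gaussian sphere at r = 0.248 m (r > R, so the entire charge is enclosed).
Q_enc = 16 μC = 1.60×10^-5 C.
Since E is radial and uniform over the Gaussian sphere, Φ = E·4πr² = Q_enc/ε₀.
E = k|Q_enc|/r² = (8.99×10^9)(1.60e-5)/(0.248)² = 2.34×10^6 N/C.

E ≈ 2.34e6 N/C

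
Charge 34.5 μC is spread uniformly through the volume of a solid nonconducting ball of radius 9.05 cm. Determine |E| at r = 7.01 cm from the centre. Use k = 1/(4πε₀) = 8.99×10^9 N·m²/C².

2.93×10^7 V/m

Symmetry ⇒ E = E(r) r̂. Gaussian sphere of radius r = 7.01 cm (r < R).
Only the charge within r is enclosed: Q_enc = Q·(r/R)³ = (34.5 μC)·(7.01 cm/9.05 cm)³ = 1.603e-5 C.
Since E is radial and uniform over the Gaussian sphere, Φ = E·4πr² = Q_enc/ε₀.
E = k|Q_enc|/r² = (8.99×10^9)(1.603e-5)/(0.0701)² = 2.93e7 N/C.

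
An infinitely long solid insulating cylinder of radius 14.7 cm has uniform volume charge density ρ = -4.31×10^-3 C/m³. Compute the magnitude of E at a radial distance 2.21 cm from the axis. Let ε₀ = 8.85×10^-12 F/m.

Coaxial Gaussian cylinder, radius r = 2.21 cm, length L (r < R).
Enclosed charge per unit length: λ_enc = ρ·πr² = (-4.31e-3)π(0.0221)² = -6.613×10^-6 C/m.
Applying ∮E·dA = Q_enc/ε₀ with the end caps contributing no flux:
E = |λ_enc|/(2πε₀r) = (6.613×10^-6)/(2π·8.85×10^-12·0.0221) = 5.38e6 N/C.

|E| = 5.38×10^6 V/m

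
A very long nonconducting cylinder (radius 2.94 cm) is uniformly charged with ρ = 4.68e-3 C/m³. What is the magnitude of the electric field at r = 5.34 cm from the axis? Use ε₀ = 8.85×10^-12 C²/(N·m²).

E = 4.28e6 V/m

Take a coaxial cylindrical Gaussian surface of radius r = 5.34 cm and length L (r > 2.94 cm, full cross-section enclosed).
λ_enc = ρ·πR² = (4.68×10^-3)π(0.0294)² = 1.271×10^-5 C/m.
Applying ∮E·dA = Q_enc/ε₀ with the end caps contributing no flux:
E = |λ_enc|/(2πε₀r) = (1.271×10^-5)/(2π·8.85×10^-12·0.0534) = 4.28×10^6 N/C.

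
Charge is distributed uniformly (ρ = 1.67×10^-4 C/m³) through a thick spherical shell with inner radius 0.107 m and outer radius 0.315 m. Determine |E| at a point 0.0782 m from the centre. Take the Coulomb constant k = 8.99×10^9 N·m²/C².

E = 0

Take a concentric spherical Gaussian surface of radius r = 0.0782 m (r < 0.107 m, inside the empty cavity).
Q_enc = 0 (all charge lies at larger r); Gauss's law gives E = 0.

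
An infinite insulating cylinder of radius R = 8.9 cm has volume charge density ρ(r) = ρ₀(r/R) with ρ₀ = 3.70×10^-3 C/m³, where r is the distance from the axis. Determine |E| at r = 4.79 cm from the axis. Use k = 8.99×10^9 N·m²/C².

By cylindrical symmetry E is radial; use a coaxial Gaussian cylinder of radius 4.79 cm and length L (r < R).
Integrating ρ over the cross-section to radius r: λ_enc = (2πρ₀/R) ∫₀^r r'^2 dr' = 2πρ₀ r^3/(3·R) = 9.569×10^-6 C/m.
Since E is radial and uniform over the curved surface, Φ = E·2πrL = Q_enc/ε₀ = λ_enc L/ε₀.
E = 2k|λ_enc|/r = 2(8.99×10^9)(9.569e-6)/(0.0479) = 3.59e6 N/C.

E ≈ 3.59×10^6 N/C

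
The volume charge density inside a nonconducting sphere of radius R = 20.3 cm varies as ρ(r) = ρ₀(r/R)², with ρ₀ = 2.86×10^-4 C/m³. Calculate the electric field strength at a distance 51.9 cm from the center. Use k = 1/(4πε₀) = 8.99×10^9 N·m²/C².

Use a concentric Gaussian sphere at r = 51.9 cm (r > R, all charge enclosed).
Q_enc = 4π ∫₀^R ρ₀(r'/R)^2 r'² dr' = 4πρ₀R³/5 = 6.013×10^-6 C.
Applying ∮E·dA = Q_enc/ε₀ with Φ = E(4πr²):
E = k|Q_enc|/r² = (8.99×10^9)(6.013×10^-6)/(0.519)² = 2.01e5 N/C.

E = 2.01×10^5 N/C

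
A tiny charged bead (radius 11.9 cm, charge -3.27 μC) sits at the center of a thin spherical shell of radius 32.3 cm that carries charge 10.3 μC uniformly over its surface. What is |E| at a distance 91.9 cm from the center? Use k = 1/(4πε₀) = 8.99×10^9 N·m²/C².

Use a concentric Gaussian sphere at r = 91.9 cm (r > 32.3 cm, enclosing both).
Q_enc = (-3.27 μC) + (10.3 μC) = 7.03e-6 C.
By Gauss's law, ∮E·dA = E·4πr² = Q_enc/ε₀.
E = k|Q_enc|/r² = (8.99×10^9)(7.03×10^-6)/(0.919)² = 7.48×10^4 N/C.

E = 7.48×10^4 V/m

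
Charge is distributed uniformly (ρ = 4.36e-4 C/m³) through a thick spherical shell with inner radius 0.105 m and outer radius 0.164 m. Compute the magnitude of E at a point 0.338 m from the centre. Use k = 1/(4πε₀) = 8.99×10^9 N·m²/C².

E = 4.68×10^5 N/C

Take a concentric spherical Gaussian surface of radius r = 0.338 m (r > 0.164 m, enclosing the whole shell).
Q_enc = ρ·(4π/3)(b³ − a³) = (4.36e-4)·(4π/3)·((0.164)³ − (0.105)³) = 5.942×10^-6 C.
By Gauss's law, ∮E·dA = E·4πr² = Q_enc/ε₀.
E = k|Q_enc|/r² = (8.99×10^9)(5.942e-6)/(0.338)² = 4.68×10^5 N/C.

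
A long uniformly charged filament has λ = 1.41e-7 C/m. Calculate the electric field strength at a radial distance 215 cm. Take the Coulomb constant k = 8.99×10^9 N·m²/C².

|E| ≈ 1.18×10^3 N/C

Choose a coaxial cylinder of radius r = 215 cm (arbitrary length L) as the Gaussian surface.
Q_enc = λL, so λ_enc = 1.41×10^-7 C/m.
Gauss's law: E·2πrL = λ_enc L/ε₀.
E = 2k|λ_enc|/r = 2(8.99×10^9)(1.41e-7)/(2.15) = 1.18×10^3 N/C.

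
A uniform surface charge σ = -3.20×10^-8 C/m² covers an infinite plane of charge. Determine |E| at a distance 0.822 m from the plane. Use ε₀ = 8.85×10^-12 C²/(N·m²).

E ≈ 1.81×10^3 V/m

Choose a cylindrical pillbox piercing the sheet, end faces (area A) parallel to it.
Only the two end caps contribute flux: Φ = 2EA. With Q_enc = σA, Gauss's law gives E = |σ|/(2ε₀).
E = |σ|/(2ε₀) = (3.20e-8)/(2·8.85×10^-12) = 1.81×10^3 N/C.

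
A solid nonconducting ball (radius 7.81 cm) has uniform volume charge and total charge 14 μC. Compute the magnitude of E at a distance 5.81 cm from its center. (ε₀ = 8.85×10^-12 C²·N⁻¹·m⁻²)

Take a concentric spherical Gaussian surface of radius r = 5.81 cm (r < R).
Only the charge within r is enclosed: Q_enc = Q·(r/R)³ = (14 μC)·(5.81 cm/7.81 cm)³ = 5.764×10^-6 C.
By Gauss's law, ∮E·dA = E·4πr² = Q_enc/ε₀.
E = |Q_enc|/(4πε₀r²) = (5.764×10^-6)/(4π·8.85×10^-12·(0.0581)²) = 1.54×10^7 N/C.

|E| = 1.54×10^7 N/C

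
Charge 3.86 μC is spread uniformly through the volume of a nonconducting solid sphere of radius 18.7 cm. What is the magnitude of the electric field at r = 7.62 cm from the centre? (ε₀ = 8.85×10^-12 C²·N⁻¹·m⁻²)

By spherical symmetry E is radial; choose a Gaussian sphere of radius r = 7.62 cm (r < R).
For a uniform sphere the enclosed fraction is (r/R)³, so Q_enc = (3.86 μC)(0.0762/0.187)³ = 2.612×10^-7 C.
Since E is radial and uniform over the Gaussian sphere, Φ = E·4πr² = Q_enc/ε₀.
E = |Q_enc|/(4πε₀r²) = (2.612×10^-7)/(4π·8.85×10^-12·(0.0762)²) = 4.04e5 N/C.

E ≈ 4.04×10^5 N/C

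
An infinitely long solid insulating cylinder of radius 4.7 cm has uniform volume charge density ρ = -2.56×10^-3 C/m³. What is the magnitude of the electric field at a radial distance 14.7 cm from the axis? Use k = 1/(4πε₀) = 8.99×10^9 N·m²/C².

E = 2.17×10^6 V/m

Take a coaxial cylindrical Gaussian surface of radius r = 14.7 cm and length L (r > 4.7 cm, full cross-section enclosed).
λ_enc = ρ·πR² = (-2.56×10^-3)π(0.047)² = -1.777e-5 C/m.
Gauss's law: E·2πrL = λ_enc L/ε₀.
E = 2k|λ_enc|/r = 2(8.99×10^9)(1.777×10^-5)/(0.147) = 2.17×10^6 N/C.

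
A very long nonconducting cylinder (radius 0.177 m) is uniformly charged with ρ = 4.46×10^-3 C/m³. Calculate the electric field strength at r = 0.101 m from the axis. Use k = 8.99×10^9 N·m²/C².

Coaxial Gaussian cylinder, radius r = 0.101 m, length L (r < R).
Enclosed charge per unit length: λ_enc = ρ·πr² = (4.46e-3)π(0.101)² = 1.429e-4 C/m.
Since E is radial and uniform over the curved surface, Φ = E·2πrL = Q_enc/ε₀ = λ_enc L/ε₀.
E = 2k|λ_enc|/r = 2(8.99×10^9)(1.429e-4)/(0.101) = 2.54×10^7 N/C.

|E| ≈ 2.54×10^7 V/m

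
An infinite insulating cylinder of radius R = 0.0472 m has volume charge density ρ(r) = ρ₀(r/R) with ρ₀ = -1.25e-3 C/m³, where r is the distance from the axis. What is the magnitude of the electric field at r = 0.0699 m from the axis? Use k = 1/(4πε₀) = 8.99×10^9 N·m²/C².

|E| ≈ 1.50×10^6 N/C

Coaxial Gaussian cylinder, radius r = 0.0699 m, length L (r > R, full charge per length enclosed).
λ_enc = 2π ∫₀^R ρ₀(r'/R)^1 r' dr' = 2πρ₀R²/3 = -5.832e-6 C/m.
Gauss's law: E·2πrL = λ_enc L/ε₀.
E = 2k|λ_enc|/r = 2(8.99×10^9)(5.832×10^-6)/(0.0699) = 1.50×10^6 N/C.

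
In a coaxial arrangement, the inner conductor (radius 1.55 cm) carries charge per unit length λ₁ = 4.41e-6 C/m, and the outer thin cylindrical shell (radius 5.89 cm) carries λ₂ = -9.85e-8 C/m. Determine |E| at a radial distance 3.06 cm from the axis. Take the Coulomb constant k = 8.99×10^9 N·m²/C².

E ≈ 2.59e6 V/m

Coaxial Gaussian cylinder, radius r = 3.06 cm, length L (between the conductors, 1.55 cm < r < 5.89 cm).
Only the inner wire is enclosed; the outer shell contributes nothing inside itself. λ_enc = λ₁ = 4.41e-6 C/m.
Since E is radial and uniform over the curved surface, Φ = E·2πrL = Q_enc/ε₀ = λ_enc L/ε₀.
E = 2k|λ_enc|/r = 2(8.99×10^9)(4.41×10^-6)/(0.0306) = 2.59e6 N/C.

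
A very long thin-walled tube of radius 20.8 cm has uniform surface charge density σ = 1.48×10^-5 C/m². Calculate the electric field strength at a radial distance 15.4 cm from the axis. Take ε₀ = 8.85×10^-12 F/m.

E = 0

Coaxial Gaussian cylinder, radius r = 15.4 cm, length L (r < 20.8 cm, inside the shell).
No charge is enclosed, so Gauss's law gives E·2πrL = 0 ⇒ E = 0.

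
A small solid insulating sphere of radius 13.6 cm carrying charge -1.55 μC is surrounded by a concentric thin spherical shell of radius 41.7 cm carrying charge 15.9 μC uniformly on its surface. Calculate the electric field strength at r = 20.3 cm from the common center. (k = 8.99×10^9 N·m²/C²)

E ≈ 3.38×10^5 V/m

By spherical symmetry E is radial; choose a Gaussian sphere of radius r = 20.3 cm (between the bodies, 13.6 cm < r < 41.7 cm).
Only the inner charge is enclosed; the outer shell contributes nothing inside itself. Q_enc = -1.55 μC = -1.55×10^-6 C.
Applying ∮E·dA = Q_enc/ε₀ with Φ = E(4πr²):
E = k|Q_enc|/r² = (8.99×10^9)(1.55×10^-6)/(0.203)² = 3.38×10^5 N/C.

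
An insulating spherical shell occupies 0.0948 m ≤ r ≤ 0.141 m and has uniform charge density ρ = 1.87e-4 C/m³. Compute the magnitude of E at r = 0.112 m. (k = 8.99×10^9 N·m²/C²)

By spherical symmetry E is radial; choose a Gaussian sphere of radius r = 0.112 m (within the shell material, 0.0948 m < r < 0.141 m).
Enclosed charge is the volume from a to r: Q_enc = (4π/3)ρ(r³ − a³) = 4.331×10^-7 C.
By Gauss's law, ∮E·dA = E·4πr² = Q_enc/ε₀.
E = k|Q_enc|/r² = (8.99×10^9)(4.331×10^-7)/(0.112)² = 3.10×10^5 N/C.

|E| ≈ 3.10×10^5 N/C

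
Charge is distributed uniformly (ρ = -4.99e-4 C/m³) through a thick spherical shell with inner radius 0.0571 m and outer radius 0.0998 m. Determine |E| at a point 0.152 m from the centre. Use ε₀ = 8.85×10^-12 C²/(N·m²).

By spherical symmetry E is radial; choose a Gaussian sphere of radius r = 0.152 m (r > 0.0998 m, enclosing the whole shell).
Q_enc = ρ·(4π/3)(b³ − a³) = (-4.99×10^-4)·(4π/3)·((0.0998)³ − (0.0571)³) = -1.689×10^-6 C.
Since E is radial and uniform over the Gaussian sphere, Φ = E·4πr² = Q_enc/ε₀.
E = |Q_enc|/(4πε₀r²) = (1.689×10^-6)/(4π·8.85×10^-12·(0.152)²) = 6.57×10^5 N/C.

|E| ≈ 6.57×10^5 V/m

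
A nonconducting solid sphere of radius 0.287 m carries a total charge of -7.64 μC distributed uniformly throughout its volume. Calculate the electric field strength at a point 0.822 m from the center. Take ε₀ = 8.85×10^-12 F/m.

Symmetry ⇒ E = E(r) r̂. Gaussian sphere of radius r = 0.822 m (r > R, so the entire charge is enclosed).
Q_enc = -7.64 μC = -7.64×10^-6 C.
Applying ∮E·dA = Q_enc/ε₀ with Φ = E(4πr²):
E = |Q_enc|/(4πε₀r²) = (7.64×10^-6)/(4π·8.85×10^-12·(0.822)²) = 1.02×10^5 N/C.

|E| = 1.02e5 V/m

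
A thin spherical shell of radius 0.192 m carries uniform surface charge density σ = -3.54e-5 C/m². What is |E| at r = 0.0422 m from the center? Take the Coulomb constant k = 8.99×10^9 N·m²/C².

E = 0 (no enclosed charge)

By spherical symmetry E is radial; choose a Gaussian sphere of radius r = 0.0422 m (inside the shell, r < 0.192 m).
No charge lies within this surface, so Q_enc = 0 and Gauss's law gives E·4πr² = 0 ⇒ E = 0.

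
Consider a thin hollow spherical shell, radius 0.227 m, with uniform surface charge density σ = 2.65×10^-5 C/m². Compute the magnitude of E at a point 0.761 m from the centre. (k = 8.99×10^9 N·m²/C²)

|E| = 2.66×10^5 V/m

Symmetry ⇒ E = E(r) r̂. Gaussian sphere of radius r = 0.761 m (r > 0.227 m).
The entire shell is enclosed: Q_enc = σ·4πR² = (2.65×10^-5)·4π·(0.227)² = 1.716×10^-5 C.
Since E is radial and uniform over the Gaussian sphere, Φ = E·4πr² = Q_enc/ε₀.
E = k|Q_enc|/r² = (8.99×10^9)(1.716×10^-5)/(0.761)² = 2.66×10^5 N/C.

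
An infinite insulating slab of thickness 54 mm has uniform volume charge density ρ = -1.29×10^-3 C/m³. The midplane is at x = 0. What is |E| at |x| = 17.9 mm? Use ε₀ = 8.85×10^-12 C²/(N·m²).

E ≈ 2.61×10^6 N/C

By symmetry E is perpendicular to the slab. A Gaussian pillbox from −17.9 mm to +17.9 mm (face area A) lies entirely within the slab.
Q_enc = ρ·(2x)·A and flux = 2EA, so 2EA = 2ρxA/ε₀ ⇒ E = |ρ|x/ε₀.
E = (1.29e-3)(0.0179)/(8.85×10^-12) = 2.61×10^6 N/C.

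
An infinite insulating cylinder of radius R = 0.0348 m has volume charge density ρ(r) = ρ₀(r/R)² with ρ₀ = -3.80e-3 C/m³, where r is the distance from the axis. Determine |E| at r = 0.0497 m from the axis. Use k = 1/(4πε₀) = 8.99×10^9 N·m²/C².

Coaxial Gaussian cylinder, radius r = 0.0497 m, length L (r > R, full charge per length enclosed).
λ_enc = 2π ∫₀^R ρ₀(r'/R)^2 r' dr' = 2πρ₀R²/4 = -7.229e-6 C/m.
Gauss's law: E·2πrL = λ_enc L/ε₀.
E = 2k|λ_enc|/r = 2(8.99×10^9)(7.229×10^-6)/(0.0497) = 2.62×10^6 N/C.

|E| = 2.62e6 V/m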